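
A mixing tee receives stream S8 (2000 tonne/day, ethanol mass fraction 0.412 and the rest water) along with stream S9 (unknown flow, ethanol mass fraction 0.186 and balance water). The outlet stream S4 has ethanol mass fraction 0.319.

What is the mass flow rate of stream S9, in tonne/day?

1398 tonne/day

Let S9 be the unknown flow. Total out = 2000 + S9.
ethanol balance: 824 + 0.186·S9 = 0.319·(2000 + S9)
(0.186 − 0.319)·S9 = 0.319×2000 − 824 = -186
S9 = -186 / -0.133 = 1398.5 tonne/day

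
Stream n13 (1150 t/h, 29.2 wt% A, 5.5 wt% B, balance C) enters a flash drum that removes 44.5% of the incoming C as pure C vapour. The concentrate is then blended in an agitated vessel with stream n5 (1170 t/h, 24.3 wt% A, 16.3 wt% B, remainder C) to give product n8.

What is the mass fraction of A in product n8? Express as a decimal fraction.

0.312

Vapour removed = 0.445×0.653×1150 = 334.17 t/h; concentrate = 815.83 t/h.
A reaching the mixer = 335.8 (from concentrate) + 1170×0.243 = 620.11 t/h.
Product flow = 815.83 + 1170 = 1985.8 t/h; A fraction = 0.312.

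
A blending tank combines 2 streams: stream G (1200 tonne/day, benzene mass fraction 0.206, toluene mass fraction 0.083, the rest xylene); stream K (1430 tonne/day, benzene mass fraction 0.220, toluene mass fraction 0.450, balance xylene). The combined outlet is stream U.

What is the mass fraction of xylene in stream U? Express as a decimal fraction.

Total flow out = 1200 + 1430 = 2630 tonne/day.
xylene in = 1200×0.711 + 1430×0.330 = 1325.1 tonne/day.
xylene mass fraction in U = 1325.1/2630 = 0.504.

0.504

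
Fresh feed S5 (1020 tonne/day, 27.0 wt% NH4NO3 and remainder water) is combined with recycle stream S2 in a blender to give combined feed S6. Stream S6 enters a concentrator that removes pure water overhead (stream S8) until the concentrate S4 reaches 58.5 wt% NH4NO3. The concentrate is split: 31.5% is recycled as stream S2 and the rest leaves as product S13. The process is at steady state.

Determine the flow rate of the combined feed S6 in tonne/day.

1236 tonne/day

Overall NH4NO3 balance (none leaves overhead): NH4NO3 in fresh feed = NH4NO3 in product, i.e. 1020×0.270 = (1−0.315)·S4·0.585.
S4 = 275.4/(0.585×0.685) = 687.25 tonne/day.
Recycle S2 = 0.315×687.25 = 216.49 tonne/day.
Combined feed S6 = 1020 + 216.49 = 1236.5 tonne/day.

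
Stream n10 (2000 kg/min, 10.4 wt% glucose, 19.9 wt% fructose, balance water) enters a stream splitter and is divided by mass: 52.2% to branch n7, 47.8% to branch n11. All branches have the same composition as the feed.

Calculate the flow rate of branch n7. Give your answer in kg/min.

Branch n7 flow = 0.522×2000 = 1044 kg/min.

1044 kg/min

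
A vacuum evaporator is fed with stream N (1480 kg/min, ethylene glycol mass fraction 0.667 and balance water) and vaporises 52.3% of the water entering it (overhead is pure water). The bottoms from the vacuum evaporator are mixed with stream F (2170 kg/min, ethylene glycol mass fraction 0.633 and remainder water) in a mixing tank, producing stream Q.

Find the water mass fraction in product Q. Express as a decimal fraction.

Vapour removed = 0.523×0.333×1480 = 257.76 kg/min; concentrate = 1222.2 kg/min.
water reaching the mixer = 235.08 (from concentrate) + 2170×0.367 = 1031.5 kg/min.
Product flow = 1222.2 + 2170 = 3392.2 kg/min; water fraction = 0.304.

0.304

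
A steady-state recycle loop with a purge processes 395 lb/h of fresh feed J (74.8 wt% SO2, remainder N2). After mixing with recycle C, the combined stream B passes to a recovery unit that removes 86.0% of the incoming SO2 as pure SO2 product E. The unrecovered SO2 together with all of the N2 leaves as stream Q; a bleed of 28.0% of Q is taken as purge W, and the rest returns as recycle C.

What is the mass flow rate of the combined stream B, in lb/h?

N2 enters only via J and leaves only via the purge: 395×0.252 = 0.280×(N2 in Q), and the recovery unit passes all N2, so N2 in B = N2 in Q = 355.5 lb/h.
SO2 in B: m_A = 395×0.748 + (1−0.280)·(1−0.860)·m_A, so m_A = 295.46/0.8992 = 328.58 lb/h.
B = 328.58 + 355.5 = 684.08 lb/h.

684.1 lb/h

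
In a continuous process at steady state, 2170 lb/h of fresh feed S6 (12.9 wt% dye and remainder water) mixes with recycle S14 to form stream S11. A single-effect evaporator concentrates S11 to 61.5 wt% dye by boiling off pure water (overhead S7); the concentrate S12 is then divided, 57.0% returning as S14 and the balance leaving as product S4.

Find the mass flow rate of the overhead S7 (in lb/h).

Overall dye balance (none leaves overhead): dye in fresh feed = dye in product, i.e. 2170×0.129 = (1−0.570)·S12·0.615.
S12 = 279.93/(0.615×0.430) = 1058.5 lb/h.
Recycle S14 = 0.570×1058.5 = 603.37 lb/h.
Combined feed S11 = 2170 + 603.37 = 2773.4 lb/h.
Overhead S7 = S11 − S12 = 2773.4 − 1058.5 = 1714.8 lb/h.

1715 lb/h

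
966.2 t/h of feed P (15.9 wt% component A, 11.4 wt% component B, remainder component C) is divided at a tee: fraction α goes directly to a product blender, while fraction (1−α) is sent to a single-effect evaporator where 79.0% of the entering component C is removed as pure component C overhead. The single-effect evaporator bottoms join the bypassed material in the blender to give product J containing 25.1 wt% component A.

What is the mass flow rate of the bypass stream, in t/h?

All 966.2×0.159 = 153.63 t/h of component A reaches J, so J = 153.63/0.251 = 612.05 t/h and vapour = 354.15 t/h.
The evaporator receives (1−α)·966.2 of feed at 0.727 component C and removes 0.790 of that component C:
0.790×0.727×(1−α)×966.2 = 354.15
(1−α) = 354.15/554.92 = 0.6382;  α = 0.3618.
Bypass flow = 0.3618×966.2 = 349.58 t/h.

349.6 t/h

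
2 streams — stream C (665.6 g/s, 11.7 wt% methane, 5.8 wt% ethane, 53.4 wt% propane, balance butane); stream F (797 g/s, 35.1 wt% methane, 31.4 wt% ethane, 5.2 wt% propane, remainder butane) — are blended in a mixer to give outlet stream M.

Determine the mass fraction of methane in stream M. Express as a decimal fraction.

Total flow out = 665.6 + 797 = 1462.6 g/s.
methane in = 665.6×0.117 + 797×0.351 = 357.62 g/s.
methane mass fraction in M = 357.62/1462.6 = 0.2445.

0.2445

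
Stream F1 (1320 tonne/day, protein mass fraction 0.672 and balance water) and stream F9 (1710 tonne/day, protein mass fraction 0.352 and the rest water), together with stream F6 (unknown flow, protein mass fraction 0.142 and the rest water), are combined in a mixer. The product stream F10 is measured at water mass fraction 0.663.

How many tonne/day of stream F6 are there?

Let F6 be the unknown flow. Total out = 3030 + F6.
water balance: 1541 + 0.858·F6 = 0.663·(3030 + F6)
(0.858 − 0.663)·F6 = 0.663×3030 − 1541 = 467.85
F6 = 467.85 / 0.195 = 2399.2 tonne/day

2399 tonne/day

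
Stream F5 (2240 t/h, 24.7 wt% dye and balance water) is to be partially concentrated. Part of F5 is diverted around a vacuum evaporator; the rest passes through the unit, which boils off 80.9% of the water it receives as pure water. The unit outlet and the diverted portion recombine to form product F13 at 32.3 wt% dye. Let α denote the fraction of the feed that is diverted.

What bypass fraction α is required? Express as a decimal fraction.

0.614

All 2240×0.247 = 553.28 t/h of dye reaches F13, so F13 = 553.28/0.323 = 1712.9 t/h and vapour = 527.06 t/h.
The evaporator receives (1−α)·2240 of feed at 0.753 water and removes 0.809 of that water:
0.809×0.753×(1−α)×2240 = 527.06
(1−α) = 527.06/1364.6 = 0.3862;  α = 0.6138.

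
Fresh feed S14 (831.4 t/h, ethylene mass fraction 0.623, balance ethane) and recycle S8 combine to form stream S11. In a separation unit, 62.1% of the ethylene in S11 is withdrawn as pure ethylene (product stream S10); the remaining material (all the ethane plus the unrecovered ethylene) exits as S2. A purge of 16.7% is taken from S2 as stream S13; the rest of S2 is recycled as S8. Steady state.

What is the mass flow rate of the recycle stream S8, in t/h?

ethane enters only via S14 and leaves only via the purge: 831.4×0.377 = 0.167×(ethane in S2), and the separation unit passes all ethane, so ethane in S11 = ethane in S2 = 1876.9 t/h.
ethylene in S11: m_A = 831.4×0.623 + (1−0.167)·(1−0.621)·m_A, so m_A = 517.96/0.6843 = 756.93 t/h.
S2 = (1−0.621)×756.93 + 1876.9 = 2163.7 t/h.
Recycle S8 = (1−0.167)×2163.7 = 1802.4 t/h.

1802 t/h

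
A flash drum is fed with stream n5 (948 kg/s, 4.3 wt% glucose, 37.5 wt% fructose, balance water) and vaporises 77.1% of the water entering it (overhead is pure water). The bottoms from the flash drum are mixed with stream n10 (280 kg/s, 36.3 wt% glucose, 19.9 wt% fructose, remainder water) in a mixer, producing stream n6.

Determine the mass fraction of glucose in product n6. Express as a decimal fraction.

Vapour removed = 0.771×0.582×948 = 425.39 kg/s; concentrate = 522.61 kg/s.
glucose reaching the mixer = 40.764 (from concentrate) + 280×0.363 = 142.4 kg/s.
Product flow = 522.61 + 280 = 802.61 kg/s; glucose fraction = 0.1774.

0.1774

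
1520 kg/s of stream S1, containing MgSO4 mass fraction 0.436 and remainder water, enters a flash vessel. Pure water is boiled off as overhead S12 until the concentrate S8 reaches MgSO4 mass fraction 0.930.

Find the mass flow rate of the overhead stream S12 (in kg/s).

MgSO4 is conserved: 1520×0.436 = 662.72 kg/s all reports to the concentrate.
Concentrate = 662.72/(target fraction) = 712.6 kg/s.
Overhead = 1520 − 712.6 = 807.4 kg/s.

807.4 kg/s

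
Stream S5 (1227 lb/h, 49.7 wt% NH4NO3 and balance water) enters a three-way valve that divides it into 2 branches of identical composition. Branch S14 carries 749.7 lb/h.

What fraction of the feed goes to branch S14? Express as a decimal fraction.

Fraction to S14 = 749.7/1227 = 0.6110.

0.611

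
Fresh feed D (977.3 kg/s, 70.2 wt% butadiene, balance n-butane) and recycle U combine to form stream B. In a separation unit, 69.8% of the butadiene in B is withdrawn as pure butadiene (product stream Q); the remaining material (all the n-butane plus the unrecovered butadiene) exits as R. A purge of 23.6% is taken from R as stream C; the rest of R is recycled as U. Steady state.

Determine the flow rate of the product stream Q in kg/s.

622.5 kg/s

butadiene in B: m_A = 977.3×0.702 + (1−0.236)·(1−0.698)·m_A, so m_A = 686.06/0.7693 = 891.84 kg/s.
Product Q = 0.698×891.84 = 622.5 kg/s.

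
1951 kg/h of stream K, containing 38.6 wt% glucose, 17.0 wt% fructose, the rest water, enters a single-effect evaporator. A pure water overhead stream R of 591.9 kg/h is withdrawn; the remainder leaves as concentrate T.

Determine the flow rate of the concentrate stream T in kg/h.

1359 kg/h

Concentrate = 1951 − 591.9 = 1359.1 kg/h.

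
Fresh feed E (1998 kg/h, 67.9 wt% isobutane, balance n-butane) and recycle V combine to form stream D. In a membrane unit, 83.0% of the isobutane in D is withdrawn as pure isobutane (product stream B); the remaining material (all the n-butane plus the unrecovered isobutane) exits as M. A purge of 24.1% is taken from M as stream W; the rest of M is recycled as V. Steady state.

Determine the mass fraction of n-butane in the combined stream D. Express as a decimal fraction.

0.6308

n-butane enters only via E and leaves only via the purge: 1998×0.321 = 0.241×(n-butane in M), and the membrane unit passes all n-butane, so n-butane in D = n-butane in M = 2661.2 kg/h.
isobutane in D: m_A = 1998×0.679 + (1−0.241)·(1−0.830)·m_A, so m_A = 1356.6/0.8710 = 1557.6 kg/h.
D = 1557.6 + 2661.2 = 4218.9 kg/h.
n-butane fraction in D = 2661.2/4218.9 = 0.6308.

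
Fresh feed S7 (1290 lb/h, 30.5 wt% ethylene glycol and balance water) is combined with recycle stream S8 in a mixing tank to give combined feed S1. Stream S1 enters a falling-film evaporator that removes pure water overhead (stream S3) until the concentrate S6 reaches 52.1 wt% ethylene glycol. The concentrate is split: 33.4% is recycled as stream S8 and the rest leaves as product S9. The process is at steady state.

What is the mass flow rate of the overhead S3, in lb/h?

Overall ethylene glycol balance (none leaves overhead): ethylene glycol in fresh feed = ethylene glycol in product, i.e. 1290×0.305 = (1−0.334)·S6·0.521.
S6 = 393.45/(0.521×0.666) = 1133.9 lb/h.
Recycle S8 = 0.334×1133.9 = 378.73 lb/h.
Combined feed S1 = 1290 + 378.73 = 1668.7 lb/h.
Overhead S3 = S1 − S6 = 1668.7 − 1133.9 = 534.82 lb/h.

534.8 lb/h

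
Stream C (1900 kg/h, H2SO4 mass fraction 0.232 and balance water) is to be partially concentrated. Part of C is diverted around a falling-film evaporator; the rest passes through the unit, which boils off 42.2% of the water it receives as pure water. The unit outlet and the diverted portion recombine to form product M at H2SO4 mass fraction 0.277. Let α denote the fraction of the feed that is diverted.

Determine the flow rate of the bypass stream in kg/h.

947.6 kg/h

All 1900×0.232 = 440.8 kg/h of H2SO4 reaches M, so M = 440.8/0.277 = 1591.3 kg/h and vapour = 308.66 kg/h.
The evaporator receives (1−α)·1900 of feed at 0.768 water and removes 0.422 of that water:
0.422×0.768×(1−α)×1900 = 308.66
(1−α) = 308.66/615.78 = 0.5013;  α = 0.4987.
Bypass flow = 0.4987×1900 = 947.61 kg/h.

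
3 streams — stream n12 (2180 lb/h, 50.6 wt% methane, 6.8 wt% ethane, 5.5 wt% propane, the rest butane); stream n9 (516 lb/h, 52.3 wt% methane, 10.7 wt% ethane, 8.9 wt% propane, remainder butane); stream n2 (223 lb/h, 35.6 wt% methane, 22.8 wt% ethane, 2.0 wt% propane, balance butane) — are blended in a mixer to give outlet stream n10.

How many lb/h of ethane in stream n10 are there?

254.3 lb/h

ethane out = ethane in = 2180×0.068 + 516×0.107 + 223×0.228 = 254.3 lb/h.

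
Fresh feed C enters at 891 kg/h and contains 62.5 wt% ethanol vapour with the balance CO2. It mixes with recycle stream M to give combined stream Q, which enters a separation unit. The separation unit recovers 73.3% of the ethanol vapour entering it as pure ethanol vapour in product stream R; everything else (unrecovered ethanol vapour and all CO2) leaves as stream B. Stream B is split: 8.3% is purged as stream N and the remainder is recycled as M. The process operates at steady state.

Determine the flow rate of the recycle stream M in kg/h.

3872 kg/h

CO2 enters only via C and leaves only via the purge: 891×0.375 = 0.083×(CO2 in B), and the separation unit passes all CO2, so CO2 in Q = CO2 in B = 4025.6 kg/h.
ethanol vapour in Q: m_A = 891×0.625 + (1−0.083)·(1−0.733)·m_A, so m_A = 556.88/0.7552 = 737.43 kg/h.
B = (1−0.733)×737.43 + 4025.6 = 4222.5 kg/h.
Recycle M = (1−0.083)×4222.5 = 3872 kg/h.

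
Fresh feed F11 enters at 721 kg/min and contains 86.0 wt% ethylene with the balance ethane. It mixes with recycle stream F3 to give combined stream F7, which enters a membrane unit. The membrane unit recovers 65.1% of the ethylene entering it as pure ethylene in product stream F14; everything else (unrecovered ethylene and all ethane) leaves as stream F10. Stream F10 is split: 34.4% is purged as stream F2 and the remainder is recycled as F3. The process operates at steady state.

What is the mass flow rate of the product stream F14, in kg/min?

523.5 kg/min

ethylene in F7: m_A = 721×0.860 + (1−0.344)·(1−0.651)·m_A, so m_A = 620.06/0.7711 = 804.17 kg/min.
Product F14 = 0.651×804.17 = 523.51 kg/min.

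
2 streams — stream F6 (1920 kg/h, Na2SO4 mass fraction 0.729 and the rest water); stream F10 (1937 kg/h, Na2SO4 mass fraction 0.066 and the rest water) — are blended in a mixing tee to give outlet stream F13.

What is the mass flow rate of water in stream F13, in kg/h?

water out = water in = 1920×0.271 + 1937×0.934 = 2329.5 kg/h.

2329 kg/h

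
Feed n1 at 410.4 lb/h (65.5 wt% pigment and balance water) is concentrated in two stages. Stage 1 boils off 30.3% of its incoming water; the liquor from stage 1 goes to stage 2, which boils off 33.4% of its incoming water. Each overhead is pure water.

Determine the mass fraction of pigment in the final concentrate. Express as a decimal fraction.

0.804

water in feed = 410.4×0.345 = 141.59 lb/h.
After stage 1: water left = (1−0.303)×141.59 = 98.687; stream total = 367.5 lb/h.
After stage 2: water left = (1−0.334)×98.687 = 65.725; final concentrate = 334.54 lb/h.
pigment fraction = 268.81/334.54 = 0.804.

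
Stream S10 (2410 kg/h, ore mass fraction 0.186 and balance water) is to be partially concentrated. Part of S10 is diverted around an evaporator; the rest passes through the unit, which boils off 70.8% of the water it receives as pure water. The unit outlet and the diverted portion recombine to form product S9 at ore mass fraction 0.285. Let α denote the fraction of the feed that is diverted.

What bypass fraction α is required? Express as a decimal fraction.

All 2410×0.186 = 448.26 kg/h of ore reaches S9, so S9 = 448.26/0.285 = 1572.8 kg/h and vapour = 837.16 kg/h.
The evaporator receives (1−α)·2410 of feed at 0.814 water and removes 0.708 of that water:
0.708×0.814×(1−α)×2410 = 837.16
(1−α) = 837.16/1388.9 = 0.6027;  α = 0.3973.

0.397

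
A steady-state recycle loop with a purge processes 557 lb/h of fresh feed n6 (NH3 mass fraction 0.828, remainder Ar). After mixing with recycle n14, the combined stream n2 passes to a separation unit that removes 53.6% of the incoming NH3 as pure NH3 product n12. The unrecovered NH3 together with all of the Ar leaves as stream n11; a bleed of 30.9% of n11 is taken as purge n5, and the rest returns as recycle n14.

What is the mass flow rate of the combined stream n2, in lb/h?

Ar enters only via n6 and leaves only via the purge: 557×0.172 = 0.309×(Ar in n11), and the separation unit passes all Ar, so Ar in n2 = Ar in n11 = 310.05 lb/h.
NH3 in n2: m_A = 557×0.828 + (1−0.309)·(1−0.536)·m_A, so m_A = 461.2/0.6794 = 678.85 lb/h.
n2 = 678.85 + 310.05 = 988.9 lb/h.

988.9 lb/h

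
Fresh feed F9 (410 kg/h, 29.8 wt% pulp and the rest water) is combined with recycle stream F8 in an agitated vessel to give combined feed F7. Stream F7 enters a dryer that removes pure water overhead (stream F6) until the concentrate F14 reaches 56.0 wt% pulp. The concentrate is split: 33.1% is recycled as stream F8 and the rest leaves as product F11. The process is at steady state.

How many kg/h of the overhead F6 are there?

191.8 kg/h

Overall pulp balance (none leaves overhead): pulp in fresh feed = pulp in product, i.e. 410×0.298 = (1−0.331)·F14·0.560.
F14 = 122.18/(0.560×0.669) = 326.13 kg/h.
Recycle F8 = 0.331×326.13 = 107.95 kg/h.
Combined feed F7 = 410 + 107.95 = 517.95 kg/h.
Overhead F6 = F7 − F14 = 517.95 − 326.13 = 191.82 kg/h.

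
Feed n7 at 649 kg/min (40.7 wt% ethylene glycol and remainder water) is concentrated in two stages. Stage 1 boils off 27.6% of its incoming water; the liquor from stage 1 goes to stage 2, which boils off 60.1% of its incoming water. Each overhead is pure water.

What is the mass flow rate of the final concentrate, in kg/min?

water in feed = 649×0.593 = 384.86 kg/min.
After stage 1: water left = (1−0.276)×384.86 = 278.64; stream total = 542.78 kg/min.
After stage 2: water left = (1−0.601)×278.64 = 111.18; final concentrate = 375.32 kg/min.

375.3 kg/min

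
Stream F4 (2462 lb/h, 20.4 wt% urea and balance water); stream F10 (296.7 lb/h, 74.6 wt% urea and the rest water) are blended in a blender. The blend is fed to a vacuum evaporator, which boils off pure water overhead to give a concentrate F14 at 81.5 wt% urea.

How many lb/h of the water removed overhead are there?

urea entering = 2462×0.204 + 296.7×0.746 = 723.59 lb/h.
All urea reports to F14, so F14 = 723.59/0.815 = 887.84 lb/h.
Total feed = 2758.7 lb/h; overhead = 2758.7 − 887.84 = 1870.9 lb/h.

1871 lb/h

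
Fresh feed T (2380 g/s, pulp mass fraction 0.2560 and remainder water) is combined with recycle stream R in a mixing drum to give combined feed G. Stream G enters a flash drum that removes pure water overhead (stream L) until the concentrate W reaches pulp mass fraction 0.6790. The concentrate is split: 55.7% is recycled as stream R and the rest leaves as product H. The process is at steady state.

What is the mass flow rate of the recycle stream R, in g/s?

1128 g/s

Overall pulp balance (none leaves overhead): pulp in fresh feed = pulp in product, i.e. 2380×0.256 = (1−0.557)·W·0.679.
W = 609.28/(0.679×0.443) = 2025.6 g/s.
Recycle R = 0.557×2025.6 = 1128.2 g/s.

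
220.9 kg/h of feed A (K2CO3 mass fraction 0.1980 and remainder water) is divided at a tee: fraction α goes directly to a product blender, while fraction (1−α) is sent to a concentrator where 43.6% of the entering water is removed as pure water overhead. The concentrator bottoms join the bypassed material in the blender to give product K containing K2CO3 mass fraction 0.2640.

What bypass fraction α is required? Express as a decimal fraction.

All 220.9×0.198 = 43.738 kg/h of K2CO3 reaches K, so K = 43.738/0.264 = 165.68 kg/h and vapour = 55.225 kg/h.
The evaporator receives (1−α)·220.9 of feed at 0.802 water and removes 0.436 of that water:
0.436×0.802×(1−α)×220.9 = 55.225
(1−α) = 55.225/77.243 = 0.7150;  α = 0.2850.

0.285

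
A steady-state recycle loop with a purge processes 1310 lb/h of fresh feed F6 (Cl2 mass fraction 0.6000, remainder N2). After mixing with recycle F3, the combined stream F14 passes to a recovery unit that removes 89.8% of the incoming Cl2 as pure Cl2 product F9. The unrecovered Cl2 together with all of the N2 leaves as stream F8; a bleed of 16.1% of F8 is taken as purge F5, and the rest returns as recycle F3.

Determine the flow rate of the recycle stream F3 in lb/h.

2804 lb/h

N2 enters only via F6 and leaves only via the purge: 1310×0.400 = 0.161×(N2 in F8), and the recovery unit passes all N2, so N2 in F14 = N2 in F8 = 3254.7 lb/h.
Cl2 in F14: m_A = 1310×0.600 + (1−0.161)·(1−0.898)·m_A, so m_A = 786/0.9144 = 859.56 lb/h.
F8 = (1−0.898)×859.56 + 3254.7 = 3342.3 lb/h.
Recycle F3 = (1−0.161)×3342.3 = 2804.2 lb/h.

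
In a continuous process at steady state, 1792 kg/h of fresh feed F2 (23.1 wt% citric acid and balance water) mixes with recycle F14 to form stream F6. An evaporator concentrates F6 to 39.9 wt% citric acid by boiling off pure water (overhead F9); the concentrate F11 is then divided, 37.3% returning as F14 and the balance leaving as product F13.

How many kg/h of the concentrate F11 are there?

Overall citric acid balance (none leaves overhead): citric acid in fresh feed = citric acid in product, i.e. 1792×0.231 = (1−0.373)·F11·0.399.
F11 = 413.95/(0.399×0.627) = 1654.7 kg/h.

1655 kg/h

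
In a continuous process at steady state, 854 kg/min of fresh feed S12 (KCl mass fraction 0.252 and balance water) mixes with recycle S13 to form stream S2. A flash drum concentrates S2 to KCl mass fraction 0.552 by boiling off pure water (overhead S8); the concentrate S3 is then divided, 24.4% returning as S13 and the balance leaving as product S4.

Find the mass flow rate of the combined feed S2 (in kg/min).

Overall KCl balance (none leaves overhead): KCl in fresh feed = KCl in product, i.e. 854×0.252 = (1−0.244)·S3·0.552.
S3 = 215.21/(0.552×0.756) = 515.7 kg/min.
Recycle S13 = 0.244×515.7 = 125.83 kg/min.
Combined feed S2 = 854 + 125.83 = 979.83 kg/min.

979.8 kg/min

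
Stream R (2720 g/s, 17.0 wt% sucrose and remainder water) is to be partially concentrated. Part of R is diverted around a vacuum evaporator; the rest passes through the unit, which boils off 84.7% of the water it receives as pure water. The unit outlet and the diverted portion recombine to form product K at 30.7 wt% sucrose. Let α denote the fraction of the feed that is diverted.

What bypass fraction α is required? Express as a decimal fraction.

All 2720×0.170 = 462.4 g/s of sucrose reaches K, so K = 462.4/0.307 = 1506.2 g/s and vapour = 1213.8 g/s.
The evaporator receives (1−α)·2720 of feed at 0.830 water and removes 0.847 of that water:
0.847×0.830×(1−α)×2720 = 1213.8
(1−α) = 1213.8/1912.2 = 0.6348;  α = 0.3652.

0.365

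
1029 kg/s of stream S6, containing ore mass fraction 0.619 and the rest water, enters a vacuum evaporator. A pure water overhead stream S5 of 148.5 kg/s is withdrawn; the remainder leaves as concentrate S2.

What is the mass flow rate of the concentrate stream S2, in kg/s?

Concentrate = 1029 − 148.5 = 880.5 kg/s.

880.5 kg/s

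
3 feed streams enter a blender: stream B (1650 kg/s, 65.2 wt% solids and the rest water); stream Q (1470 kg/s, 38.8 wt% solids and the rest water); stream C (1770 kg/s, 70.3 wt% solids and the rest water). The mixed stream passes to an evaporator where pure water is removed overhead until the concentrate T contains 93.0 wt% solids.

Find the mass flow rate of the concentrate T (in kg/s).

solids entering = 1650×0.652 + 1470×0.388 + 1770×0.703 = 2890.5 kg/s.
All solids reports to T, so T = 2890.5/0.930 = 3108 kg/s.

3108 kg/s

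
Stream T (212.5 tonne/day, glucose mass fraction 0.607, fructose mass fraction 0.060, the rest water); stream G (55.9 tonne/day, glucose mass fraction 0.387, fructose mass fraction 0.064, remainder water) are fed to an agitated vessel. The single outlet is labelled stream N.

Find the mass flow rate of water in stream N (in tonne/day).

101.5 tonne/day

water out = water in = 212.5×0.333 + 55.9×0.549 = 101.45 tonne/day.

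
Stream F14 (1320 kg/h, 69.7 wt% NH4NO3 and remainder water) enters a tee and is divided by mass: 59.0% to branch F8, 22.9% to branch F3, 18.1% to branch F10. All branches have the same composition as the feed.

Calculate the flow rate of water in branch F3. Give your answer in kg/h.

Branch F3 total = 0.229×1320 = 302.28 kg/h.
water in F3 = 0.303×302.28 = 91.591 kg/h.

91.59 kg/h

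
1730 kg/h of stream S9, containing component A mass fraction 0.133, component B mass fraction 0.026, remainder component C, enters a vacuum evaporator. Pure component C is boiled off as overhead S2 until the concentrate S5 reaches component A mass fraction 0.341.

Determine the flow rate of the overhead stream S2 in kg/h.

1055 kg/h

component A is conserved: 1730×0.133 = 230.09 kg/h all reports to the concentrate.
Concentrate = 230.09/(target fraction) = 674.75 kg/h.
Overhead = 1730 − 674.75 = 1055.2 kg/h.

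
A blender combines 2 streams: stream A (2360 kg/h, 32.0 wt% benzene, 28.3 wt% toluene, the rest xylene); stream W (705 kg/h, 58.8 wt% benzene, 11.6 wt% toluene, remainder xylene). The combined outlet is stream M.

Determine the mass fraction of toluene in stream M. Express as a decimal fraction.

0.2446

Total flow out = 2360 + 705 = 3065 kg/h.
toluene in = 2360×0.283 + 705×0.116 = 749.66 kg/h.
toluene mass fraction in M = 749.66/3065 = 0.2446.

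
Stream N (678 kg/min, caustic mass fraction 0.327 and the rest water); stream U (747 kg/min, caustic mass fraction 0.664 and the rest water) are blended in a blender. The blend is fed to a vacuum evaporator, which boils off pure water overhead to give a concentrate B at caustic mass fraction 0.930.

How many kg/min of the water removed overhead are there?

caustic entering = 678×0.327 + 747×0.664 = 717.71 kg/min.
All caustic reports to B, so B = 717.71/0.930 = 771.74 kg/min.
Total feed = 1425 kg/min; overhead = 1425 − 771.74 = 653.26 kg/min.

653.3 kg/min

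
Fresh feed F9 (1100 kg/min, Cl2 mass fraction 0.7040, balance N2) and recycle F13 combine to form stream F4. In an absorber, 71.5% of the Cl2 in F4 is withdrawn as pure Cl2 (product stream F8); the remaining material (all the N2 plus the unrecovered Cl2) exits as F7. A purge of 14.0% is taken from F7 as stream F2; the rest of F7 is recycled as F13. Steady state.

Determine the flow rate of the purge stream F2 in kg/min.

N2 enters only via F9 and leaves only via the purge: 1100×0.296 = 0.140×(N2 in F7), and the absorber passes all N2, so N2 in F4 = N2 in F7 = 2325.7 kg/min.
Cl2 in F4: m_A = 1100×0.704 + (1−0.140)·(1−0.715)·m_A, so m_A = 774.4/0.7549 = 1025.8 kg/min.
F7 = (1−0.715)×1025.8 + 2325.7 = 2618.1 kg/min.
Purge F2 = 0.140×2618.1 = 366.53 kg/min.

366.5 kg/min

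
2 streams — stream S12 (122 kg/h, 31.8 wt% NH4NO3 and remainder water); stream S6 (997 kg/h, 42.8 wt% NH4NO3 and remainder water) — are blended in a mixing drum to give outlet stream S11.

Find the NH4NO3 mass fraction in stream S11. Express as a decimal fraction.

Total flow out = 122 + 997 = 1119 kg/h.
NH4NO3 in = 122×0.318 + 997×0.428 = 465.51 kg/h.
NH4NO3 mass fraction in S11 = 465.51/1119 = 0.416.

0.416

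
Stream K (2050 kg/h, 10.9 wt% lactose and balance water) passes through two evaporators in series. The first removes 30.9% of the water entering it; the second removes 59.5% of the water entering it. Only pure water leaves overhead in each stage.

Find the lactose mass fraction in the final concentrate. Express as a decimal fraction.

0.3042

water in feed = 2050×0.891 = 1826.5 kg/h.
After stage 1: water left = (1−0.309)×1826.5 = 1262.1; stream total = 1485.6 kg/h.
After stage 2: water left = (1−0.595)×1262.1 = 511.17; final concentrate = 734.62 kg/h.
lactose fraction = 223.45/734.62 = 0.3042.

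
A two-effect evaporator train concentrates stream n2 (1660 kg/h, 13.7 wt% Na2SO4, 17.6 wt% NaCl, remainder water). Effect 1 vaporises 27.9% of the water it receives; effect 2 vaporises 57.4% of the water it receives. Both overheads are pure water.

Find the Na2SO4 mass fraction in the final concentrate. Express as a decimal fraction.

0.261

water in feed = 1660×0.687 = 1140.4 kg/h.
After stage 1: water left = (1−0.279)×1140.4 = 822.24; stream total = 1341.8 kg/h.
After stage 2: water left = (1−0.574)×822.24 = 350.28; final concentrate = 869.86 kg/h.
Na2SO4 fraction = 227.42/869.86 = 0.261.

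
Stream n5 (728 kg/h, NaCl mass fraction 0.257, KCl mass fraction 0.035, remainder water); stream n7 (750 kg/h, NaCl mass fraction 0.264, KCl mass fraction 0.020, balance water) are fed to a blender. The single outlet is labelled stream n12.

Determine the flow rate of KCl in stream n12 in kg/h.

40.48 kg/h

KCl out = KCl in = 728×0.035 + 750×0.020 = 40.48 kg/h.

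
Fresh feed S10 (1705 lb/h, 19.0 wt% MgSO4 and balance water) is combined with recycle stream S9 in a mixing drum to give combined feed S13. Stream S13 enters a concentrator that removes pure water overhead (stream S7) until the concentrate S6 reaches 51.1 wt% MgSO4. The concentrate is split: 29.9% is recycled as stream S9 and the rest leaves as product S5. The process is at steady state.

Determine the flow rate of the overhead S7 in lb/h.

Overall MgSO4 balance (none leaves overhead): MgSO4 in fresh feed = MgSO4 in product, i.e. 1705×0.190 = (1−0.299)·S6·0.511.
S6 = 323.95/(0.511×0.701) = 904.36 lb/h.
Recycle S9 = 0.299×904.36 = 270.4 lb/h.
Combined feed S13 = 1705 + 270.4 = 1975.4 lb/h.
Overhead S7 = S13 − S6 = 1975.4 − 904.36 = 1071 lb/h.

1071 lb/h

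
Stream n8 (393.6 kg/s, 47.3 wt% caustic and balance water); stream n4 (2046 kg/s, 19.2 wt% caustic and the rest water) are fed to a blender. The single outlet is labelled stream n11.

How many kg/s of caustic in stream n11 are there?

579 kg/s

caustic out = caustic in = 393.6×0.473 + 2046×0.192 = 579 kg/s.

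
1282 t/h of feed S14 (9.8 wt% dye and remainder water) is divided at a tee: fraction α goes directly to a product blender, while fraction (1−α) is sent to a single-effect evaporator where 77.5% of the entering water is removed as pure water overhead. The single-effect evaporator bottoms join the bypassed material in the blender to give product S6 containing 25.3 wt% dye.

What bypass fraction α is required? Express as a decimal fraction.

0.124

All 1282×0.098 = 125.64 t/h of dye reaches S6, so S6 = 125.64/0.253 = 496.58 t/h and vapour = 785.42 t/h.
The evaporator receives (1−α)·1282 of feed at 0.902 water and removes 0.775 of that water:
0.775×0.902×(1−α)×1282 = 785.42
(1−α) = 785.42/896.18 = 0.8764;  α = 0.1236.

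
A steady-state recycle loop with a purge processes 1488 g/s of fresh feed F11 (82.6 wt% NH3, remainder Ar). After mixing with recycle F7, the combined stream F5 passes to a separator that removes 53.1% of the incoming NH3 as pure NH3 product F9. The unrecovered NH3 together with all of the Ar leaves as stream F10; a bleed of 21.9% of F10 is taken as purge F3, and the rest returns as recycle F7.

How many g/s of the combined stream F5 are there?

Ar enters only via F11 and leaves only via the purge: 1488×0.174 = 0.219×(Ar in F10), and the separator passes all Ar, so Ar in F5 = Ar in F10 = 1182.2 g/s.
NH3 in F5: m_A = 1488×0.826 + (1−0.219)·(1−0.531)·m_A, so m_A = 1229.1/0.6337 = 1939.5 g/s.
F5 = 1939.5 + 1182.2 = 3121.8 g/s.

3122 g/s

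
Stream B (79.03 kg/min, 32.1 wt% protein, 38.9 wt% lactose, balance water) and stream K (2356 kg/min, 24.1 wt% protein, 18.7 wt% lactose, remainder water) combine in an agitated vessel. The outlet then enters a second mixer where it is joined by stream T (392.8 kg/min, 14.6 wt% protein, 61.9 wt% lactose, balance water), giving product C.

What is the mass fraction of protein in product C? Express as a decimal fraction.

0.2300

Overall, product flow = 2827.8 kg/min.
protein in = 79.03×0.321 + 2356×0.241 + 392.8×0.146 = 650.51 kg/min.
protein fraction in C = 0.2300.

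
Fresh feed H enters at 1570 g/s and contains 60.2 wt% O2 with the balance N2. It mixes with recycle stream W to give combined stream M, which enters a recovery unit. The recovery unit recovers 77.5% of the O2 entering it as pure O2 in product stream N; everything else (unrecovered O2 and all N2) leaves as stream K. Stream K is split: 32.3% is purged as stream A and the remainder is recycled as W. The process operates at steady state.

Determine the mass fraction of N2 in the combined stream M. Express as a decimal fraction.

0.634

N2 enters only via H and leaves only via the purge: 1570×0.398 = 0.323×(N2 in K), and the recovery unit passes all N2, so N2 in M = N2 in K = 1934.6 g/s.
O2 in M: m_A = 1570×0.602 + (1−0.323)·(1−0.775)·m_A, so m_A = 945.14/0.8477 = 1115 g/s.
M = 1115 + 1934.6 = 3049.5 g/s.
N2 fraction in M = 1934.6/3049.5 = 0.634.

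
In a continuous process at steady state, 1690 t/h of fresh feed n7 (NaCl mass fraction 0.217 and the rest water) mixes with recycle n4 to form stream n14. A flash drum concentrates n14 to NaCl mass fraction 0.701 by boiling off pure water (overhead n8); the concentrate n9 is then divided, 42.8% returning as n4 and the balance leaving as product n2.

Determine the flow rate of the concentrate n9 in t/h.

914.6 t/h

Overall NaCl balance (none leaves overhead): NaCl in fresh feed = NaCl in product, i.e. 1690×0.217 = (1−0.428)·n9·0.701.
n9 = 366.73/(0.701×0.572) = 914.6 t/h.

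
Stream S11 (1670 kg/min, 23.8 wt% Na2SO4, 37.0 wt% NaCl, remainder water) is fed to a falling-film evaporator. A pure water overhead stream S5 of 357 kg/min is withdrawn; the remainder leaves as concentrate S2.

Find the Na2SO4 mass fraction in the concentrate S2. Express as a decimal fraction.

Na2SO4 is not removed: 1670×0.238 = 397.46 kg/min of Na2SO4 enters S2.
Concentrate = 1670 − 357 = 1313 kg/min.
Mass fraction = 397.46/1313 = 0.303.

0.303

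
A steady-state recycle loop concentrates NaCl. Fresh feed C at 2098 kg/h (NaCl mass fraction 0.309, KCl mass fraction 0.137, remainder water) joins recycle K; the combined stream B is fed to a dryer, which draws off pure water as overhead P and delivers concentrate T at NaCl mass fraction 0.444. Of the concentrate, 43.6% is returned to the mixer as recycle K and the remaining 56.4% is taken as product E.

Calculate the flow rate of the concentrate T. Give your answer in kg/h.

2589 kg/h

Overall NaCl balance (none leaves overhead): NaCl in fresh feed = NaCl in product, i.e. 2098×0.309 = (1−0.436)·T·0.444.
T = 648.28/(0.444×0.564) = 2588.8 kg/h.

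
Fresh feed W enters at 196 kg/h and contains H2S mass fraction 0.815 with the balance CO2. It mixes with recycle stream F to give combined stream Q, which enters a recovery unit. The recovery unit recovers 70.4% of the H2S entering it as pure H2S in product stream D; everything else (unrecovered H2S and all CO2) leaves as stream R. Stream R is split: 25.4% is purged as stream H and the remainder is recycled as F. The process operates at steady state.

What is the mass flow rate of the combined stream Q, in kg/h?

347.8 kg/h

CO2 enters only via W and leaves only via the purge: 196×0.185 = 0.254×(CO2 in R), and the recovery unit passes all CO2, so CO2 in Q = CO2 in R = 142.76 kg/h.
H2S in Q: m_A = 196×0.815 + (1−0.254)·(1−0.704)·m_A, so m_A = 159.74/0.7792 = 205.01 kg/h.
Q = 205.01 + 142.76 = 347.77 kg/h.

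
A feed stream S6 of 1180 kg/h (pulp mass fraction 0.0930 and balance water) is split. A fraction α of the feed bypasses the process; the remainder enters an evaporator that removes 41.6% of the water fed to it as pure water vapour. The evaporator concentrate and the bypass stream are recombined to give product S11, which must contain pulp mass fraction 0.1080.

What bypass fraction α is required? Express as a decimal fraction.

All 1180×0.093 = 109.74 kg/h of pulp reaches S11, so S11 = 109.74/0.108 = 1016.1 kg/h and vapour = 163.89 kg/h.
The evaporator receives (1−α)·1180 of feed at 0.907 water and removes 0.416 of that water:
0.416×0.907×(1−α)×1180 = 163.89
(1−α) = 163.89/445.23 = 0.3681;  α = 0.6319.

0.632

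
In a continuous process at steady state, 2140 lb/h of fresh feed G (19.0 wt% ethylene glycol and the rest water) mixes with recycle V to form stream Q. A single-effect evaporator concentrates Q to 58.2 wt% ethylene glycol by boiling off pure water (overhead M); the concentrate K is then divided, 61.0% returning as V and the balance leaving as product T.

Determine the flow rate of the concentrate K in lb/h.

1791 lb/h

Overall ethylene glycol balance (none leaves overhead): ethylene glycol in fresh feed = ethylene glycol in product, i.e. 2140×0.190 = (1−0.610)·K·0.582.
K = 406.6/(0.582×0.390) = 1791.3 lb/h.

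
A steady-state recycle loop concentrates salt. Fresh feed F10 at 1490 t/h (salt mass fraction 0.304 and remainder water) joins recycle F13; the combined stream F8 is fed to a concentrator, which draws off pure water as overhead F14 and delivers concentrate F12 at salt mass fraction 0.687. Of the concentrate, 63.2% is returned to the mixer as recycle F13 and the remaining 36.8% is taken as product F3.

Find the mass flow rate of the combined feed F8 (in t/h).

Overall salt balance (none leaves overhead): salt in fresh feed = salt in product, i.e. 1490×0.304 = (1−0.632)·F12·0.687.
F12 = 452.96/(0.687×0.368) = 1791.7 t/h.
Recycle F13 = 0.632×1791.7 = 1132.3 t/h.
Combined feed F8 = 1490 + 1132.3 = 2622.3 t/h.

2622 t/h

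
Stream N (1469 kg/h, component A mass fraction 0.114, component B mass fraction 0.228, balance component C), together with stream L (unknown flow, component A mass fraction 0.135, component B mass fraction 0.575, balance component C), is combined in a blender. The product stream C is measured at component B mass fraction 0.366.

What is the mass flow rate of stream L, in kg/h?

970 kg/h

Let L be the unknown flow. Total out = 1469 + L.
component B balance: 334.93 + 0.575·L = 0.366·(1469 + L)
(0.575 − 0.366)·L = 0.366×1469 − 334.93 = 202.72
L = 202.72 / 0.209 = 969.96 kg/h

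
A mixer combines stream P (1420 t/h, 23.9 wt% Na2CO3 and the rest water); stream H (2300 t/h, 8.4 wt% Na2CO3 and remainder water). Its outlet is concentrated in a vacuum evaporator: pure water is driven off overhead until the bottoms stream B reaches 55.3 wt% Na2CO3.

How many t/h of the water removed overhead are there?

2757 t/h

Na2CO3 entering = 1420×0.239 + 2300×0.084 = 532.58 t/h.
All Na2CO3 reports to B, so B = 532.58/0.553 = 963.07 t/h.
Total feed = 3720 t/h; overhead = 3720 − 963.07 = 2756.9 t/h.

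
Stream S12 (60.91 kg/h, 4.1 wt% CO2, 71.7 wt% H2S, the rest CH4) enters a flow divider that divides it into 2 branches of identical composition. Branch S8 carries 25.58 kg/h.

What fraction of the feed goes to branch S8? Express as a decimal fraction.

Fraction to S8 = 25.58/60.91 = 0.4200.

0.420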